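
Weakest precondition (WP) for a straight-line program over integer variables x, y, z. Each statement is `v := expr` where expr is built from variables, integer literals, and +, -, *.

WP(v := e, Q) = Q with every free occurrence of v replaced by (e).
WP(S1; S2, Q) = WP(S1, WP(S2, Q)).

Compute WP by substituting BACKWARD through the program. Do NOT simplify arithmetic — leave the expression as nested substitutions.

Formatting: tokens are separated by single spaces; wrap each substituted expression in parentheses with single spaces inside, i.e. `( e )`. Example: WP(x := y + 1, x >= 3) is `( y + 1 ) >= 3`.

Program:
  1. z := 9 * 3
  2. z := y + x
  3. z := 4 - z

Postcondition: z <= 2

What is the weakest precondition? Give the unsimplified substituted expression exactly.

Answer: ( 4 - ( y + x ) ) <= 2

Derivation:
post: z <= 2
stmt 3: z := 4 - z  -- replace 1 occurrence(s) of z with (4 - z)
  => ( 4 - z ) <= 2
stmt 2: z := y + x  -- replace 1 occurrence(s) of z with (y + x)
  => ( 4 - ( y + x ) ) <= 2
stmt 1: z := 9 * 3  -- replace 0 occurrence(s) of z with (9 * 3)
  => ( 4 - ( y + x ) ) <= 2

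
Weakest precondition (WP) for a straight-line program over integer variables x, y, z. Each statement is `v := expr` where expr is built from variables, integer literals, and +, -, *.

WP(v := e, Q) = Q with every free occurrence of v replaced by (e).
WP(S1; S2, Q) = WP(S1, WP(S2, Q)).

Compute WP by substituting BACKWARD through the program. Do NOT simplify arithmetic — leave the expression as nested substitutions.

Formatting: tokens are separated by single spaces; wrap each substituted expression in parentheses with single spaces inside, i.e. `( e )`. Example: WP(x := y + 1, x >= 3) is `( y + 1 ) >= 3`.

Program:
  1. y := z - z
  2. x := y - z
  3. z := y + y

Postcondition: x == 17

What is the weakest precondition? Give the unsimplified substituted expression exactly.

Answer: ( ( z - z ) - z ) == 17

Derivation:
post: x == 17
stmt 3: z := y + y  -- replace 0 occurrence(s) of z with (y + y)
  => x == 17
stmt 2: x := y - z  -- replace 1 occurrence(s) of x with (y - z)
  => ( y - z ) == 17
stmt 1: y := z - z  -- replace 1 occurrence(s) of y with (z - z)
  => ( ( z - z ) - z ) == 17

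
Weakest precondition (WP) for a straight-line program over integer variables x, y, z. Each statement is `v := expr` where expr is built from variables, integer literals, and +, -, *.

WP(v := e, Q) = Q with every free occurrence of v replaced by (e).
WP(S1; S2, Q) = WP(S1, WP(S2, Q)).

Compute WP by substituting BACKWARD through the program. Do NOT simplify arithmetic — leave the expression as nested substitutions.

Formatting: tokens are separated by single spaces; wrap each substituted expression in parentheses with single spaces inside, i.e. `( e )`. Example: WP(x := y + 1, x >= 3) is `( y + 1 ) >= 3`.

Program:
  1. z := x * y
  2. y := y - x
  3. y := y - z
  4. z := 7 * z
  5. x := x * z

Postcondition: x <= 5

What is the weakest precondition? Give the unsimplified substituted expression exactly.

post: x <= 5
stmt 5: x := x * z  -- replace 1 occurrence(s) of x with (x * z)
  => ( x * z ) <= 5
stmt 4: z := 7 * z  -- replace 1 occurrence(s) of z with (7 * z)
  => ( x * ( 7 * z ) ) <= 5
stmt 3: y := y - z  -- replace 0 occurrence(s) of y with (y - z)
  => ( x * ( 7 * z ) ) <= 5
stmt 2: y := y - x  -- replace 0 occurrence(s) of y with (y - x)
  => ( x * ( 7 * z ) ) <= 5
stmt 1: z := x * y  -- replace 1 occurrence(s) of z with (x * y)
  => ( x * ( 7 * ( x * y ) ) ) <= 5

Answer: ( x * ( 7 * ( x * y ) ) ) <= 5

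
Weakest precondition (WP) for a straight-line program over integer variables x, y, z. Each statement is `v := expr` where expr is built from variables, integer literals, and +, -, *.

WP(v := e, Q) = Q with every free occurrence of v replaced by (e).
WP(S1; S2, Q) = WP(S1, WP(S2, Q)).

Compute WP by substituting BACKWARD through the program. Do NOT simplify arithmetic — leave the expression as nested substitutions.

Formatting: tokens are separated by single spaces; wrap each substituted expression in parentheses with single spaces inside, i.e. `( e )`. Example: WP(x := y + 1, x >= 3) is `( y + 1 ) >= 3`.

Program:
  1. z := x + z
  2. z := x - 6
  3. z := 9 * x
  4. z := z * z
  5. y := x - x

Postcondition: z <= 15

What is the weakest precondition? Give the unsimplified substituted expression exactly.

Answer: ( ( 9 * x ) * ( 9 * x ) ) <= 15

Derivation:
post: z <= 15
stmt 5: y := x - x  -- replace 0 occurrence(s) of y with (x - x)
  => z <= 15
stmt 4: z := z * z  -- replace 1 occurrence(s) of z with (z * z)
  => ( z * z ) <= 15
stmt 3: z := 9 * x  -- replace 2 occurrence(s) of z with (9 * x)
  => ( ( 9 * x ) * ( 9 * x ) ) <= 15
stmt 2: z := x - 6  -- replace 0 occurrence(s) of z with (x - 6)
  => ( ( 9 * x ) * ( 9 * x ) ) <= 15
stmt 1: z := x + z  -- replace 0 occurrence(s) of z with (x + z)
  => ( ( 9 * x ) * ( 9 * x ) ) <= 15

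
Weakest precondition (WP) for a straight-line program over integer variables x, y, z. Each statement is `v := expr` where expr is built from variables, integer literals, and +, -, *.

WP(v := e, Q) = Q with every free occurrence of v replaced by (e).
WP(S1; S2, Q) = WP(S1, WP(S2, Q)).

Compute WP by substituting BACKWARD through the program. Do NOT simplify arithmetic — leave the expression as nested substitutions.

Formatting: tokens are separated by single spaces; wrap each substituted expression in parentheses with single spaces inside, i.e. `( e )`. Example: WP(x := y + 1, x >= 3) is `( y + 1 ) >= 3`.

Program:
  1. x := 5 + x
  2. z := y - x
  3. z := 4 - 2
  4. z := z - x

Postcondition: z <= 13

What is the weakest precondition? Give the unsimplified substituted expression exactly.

Answer: ( ( 4 - 2 ) - ( 5 + x ) ) <= 13

Derivation:
post: z <= 13
stmt 4: z := z - x  -- replace 1 occurrence(s) of z with (z - x)
  => ( z - x ) <= 13
stmt 3: z := 4 - 2  -- replace 1 occurrence(s) of z with (4 - 2)
  => ( ( 4 - 2 ) - x ) <= 13
stmt 2: z := y - x  -- replace 0 occurrence(s) of z with (y - x)
  => ( ( 4 - 2 ) - x ) <= 13
stmt 1: x := 5 + x  -- replace 1 occurrence(s) of x with (5 + x)
  => ( ( 4 - 2 ) - ( 5 + x ) ) <= 13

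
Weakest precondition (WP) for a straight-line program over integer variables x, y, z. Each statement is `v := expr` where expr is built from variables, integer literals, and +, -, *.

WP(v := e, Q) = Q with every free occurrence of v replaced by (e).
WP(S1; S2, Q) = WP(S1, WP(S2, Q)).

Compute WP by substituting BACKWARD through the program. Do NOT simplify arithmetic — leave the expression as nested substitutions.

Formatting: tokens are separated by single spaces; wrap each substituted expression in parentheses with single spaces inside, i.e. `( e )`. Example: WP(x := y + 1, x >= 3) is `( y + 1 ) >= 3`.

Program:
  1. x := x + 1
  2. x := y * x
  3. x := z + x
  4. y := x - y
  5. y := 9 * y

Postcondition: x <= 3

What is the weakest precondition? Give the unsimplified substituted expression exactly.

post: x <= 3
stmt 5: y := 9 * y  -- replace 0 occurrence(s) of y with (9 * y)
  => x <= 3
stmt 4: y := x - y  -- replace 0 occurrence(s) of y with (x - y)
  => x <= 3
stmt 3: x := z + x  -- replace 1 occurrence(s) of x with (z + x)
  => ( z + x ) <= 3
stmt 2: x := y * x  -- replace 1 occurrence(s) of x with (y * x)
  => ( z + ( y * x ) ) <= 3
stmt 1: x := x + 1  -- replace 1 occurrence(s) of x with (x + 1)
  => ( z + ( y * ( x + 1 ) ) ) <= 3

Answer: ( z + ( y * ( x + 1 ) ) ) <= 3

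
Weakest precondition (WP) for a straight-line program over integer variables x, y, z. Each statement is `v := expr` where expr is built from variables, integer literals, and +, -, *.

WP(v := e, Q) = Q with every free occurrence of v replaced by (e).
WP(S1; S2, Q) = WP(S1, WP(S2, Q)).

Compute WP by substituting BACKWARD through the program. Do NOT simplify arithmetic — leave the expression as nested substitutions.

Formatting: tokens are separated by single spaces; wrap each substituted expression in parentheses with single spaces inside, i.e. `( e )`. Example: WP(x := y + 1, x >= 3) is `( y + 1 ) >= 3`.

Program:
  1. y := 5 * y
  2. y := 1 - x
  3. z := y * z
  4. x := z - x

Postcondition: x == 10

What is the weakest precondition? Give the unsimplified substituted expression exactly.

post: x == 10
stmt 4: x := z - x  -- replace 1 occurrence(s) of x with (z - x)
  => ( z - x ) == 10
stmt 3: z := y * z  -- replace 1 occurrence(s) of z with (y * z)
  => ( ( y * z ) - x ) == 10
stmt 2: y := 1 - x  -- replace 1 occurrence(s) of y with (1 - x)
  => ( ( ( 1 - x ) * z ) - x ) == 10
stmt 1: y := 5 * y  -- replace 0 occurrence(s) of y with (5 * y)
  => ( ( ( 1 - x ) * z ) - x ) == 10

Answer: ( ( ( 1 - x ) * z ) - x ) == 10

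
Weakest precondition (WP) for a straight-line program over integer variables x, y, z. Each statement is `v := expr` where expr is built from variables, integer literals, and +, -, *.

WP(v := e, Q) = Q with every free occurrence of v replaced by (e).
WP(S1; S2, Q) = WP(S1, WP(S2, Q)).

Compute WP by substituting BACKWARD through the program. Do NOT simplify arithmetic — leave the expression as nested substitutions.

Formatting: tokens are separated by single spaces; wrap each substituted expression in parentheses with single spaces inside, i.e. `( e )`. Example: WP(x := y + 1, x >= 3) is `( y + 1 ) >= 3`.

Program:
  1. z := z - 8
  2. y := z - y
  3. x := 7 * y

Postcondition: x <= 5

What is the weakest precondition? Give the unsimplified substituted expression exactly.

post: x <= 5
stmt 3: x := 7 * y  -- replace 1 occurrence(s) of x with (7 * y)
  => ( 7 * y ) <= 5
stmt 2: y := z - y  -- replace 1 occurrence(s) of y with (z - y)
  => ( 7 * ( z - y ) ) <= 5
stmt 1: z := z - 8  -- replace 1 occurrence(s) of z with (z - 8)
  => ( 7 * ( ( z - 8 ) - y ) ) <= 5

Answer: ( 7 * ( ( z - 8 ) - y ) ) <= 5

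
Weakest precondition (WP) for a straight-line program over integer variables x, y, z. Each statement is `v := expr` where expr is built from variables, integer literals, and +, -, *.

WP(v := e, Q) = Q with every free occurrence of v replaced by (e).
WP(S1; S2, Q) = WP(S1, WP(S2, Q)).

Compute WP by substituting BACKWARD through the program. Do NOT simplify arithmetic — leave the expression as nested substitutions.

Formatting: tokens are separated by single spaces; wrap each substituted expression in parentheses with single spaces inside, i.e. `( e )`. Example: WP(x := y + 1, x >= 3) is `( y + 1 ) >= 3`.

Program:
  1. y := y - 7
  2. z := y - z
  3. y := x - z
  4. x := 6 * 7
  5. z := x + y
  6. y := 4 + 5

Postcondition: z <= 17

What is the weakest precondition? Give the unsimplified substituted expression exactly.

post: z <= 17
stmt 6: y := 4 + 5  -- replace 0 occurrence(s) of y with (4 + 5)
  => z <= 17
stmt 5: z := x + y  -- replace 1 occurrence(s) of z with (x + y)
  => ( x + y ) <= 17
stmt 4: x := 6 * 7  -- replace 1 occurrence(s) of x with (6 * 7)
  => ( ( 6 * 7 ) + y ) <= 17
stmt 3: y := x - z  -- replace 1 occurrence(s) of y with (x - z)
  => ( ( 6 * 7 ) + ( x - z ) ) <= 17
stmt 2: z := y - z  -- replace 1 occurrence(s) of z with (y - z)
  => ( ( 6 * 7 ) + ( x - ( y - z ) ) ) <= 17
stmt 1: y := y - 7  -- replace 1 occurrence(s) of y with (y - 7)
  => ( ( 6 * 7 ) + ( x - ( ( y - 7 ) - z ) ) ) <= 17

Answer: ( ( 6 * 7 ) + ( x - ( ( y - 7 ) - z ) ) ) <= 17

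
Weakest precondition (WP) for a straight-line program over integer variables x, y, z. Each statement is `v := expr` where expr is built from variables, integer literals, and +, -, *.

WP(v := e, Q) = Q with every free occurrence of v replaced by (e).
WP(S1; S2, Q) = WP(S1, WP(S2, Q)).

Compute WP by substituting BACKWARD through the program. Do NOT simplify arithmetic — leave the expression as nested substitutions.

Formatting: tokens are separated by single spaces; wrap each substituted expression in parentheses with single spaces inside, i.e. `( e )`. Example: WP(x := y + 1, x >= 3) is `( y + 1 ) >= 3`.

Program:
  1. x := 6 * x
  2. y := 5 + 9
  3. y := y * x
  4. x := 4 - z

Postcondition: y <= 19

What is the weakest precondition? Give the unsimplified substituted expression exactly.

Answer: ( ( 5 + 9 ) * ( 6 * x ) ) <= 19

Derivation:
post: y <= 19
stmt 4: x := 4 - z  -- replace 0 occurrence(s) of x with (4 - z)
  => y <= 19
stmt 3: y := y * x  -- replace 1 occurrence(s) of y with (y * x)
  => ( y * x ) <= 19
stmt 2: y := 5 + 9  -- replace 1 occurrence(s) of y with (5 + 9)
  => ( ( 5 + 9 ) * x ) <= 19
stmt 1: x := 6 * x  -- replace 1 occurrence(s) of x with (6 * x)
  => ( ( 5 + 9 ) * ( 6 * x ) ) <= 19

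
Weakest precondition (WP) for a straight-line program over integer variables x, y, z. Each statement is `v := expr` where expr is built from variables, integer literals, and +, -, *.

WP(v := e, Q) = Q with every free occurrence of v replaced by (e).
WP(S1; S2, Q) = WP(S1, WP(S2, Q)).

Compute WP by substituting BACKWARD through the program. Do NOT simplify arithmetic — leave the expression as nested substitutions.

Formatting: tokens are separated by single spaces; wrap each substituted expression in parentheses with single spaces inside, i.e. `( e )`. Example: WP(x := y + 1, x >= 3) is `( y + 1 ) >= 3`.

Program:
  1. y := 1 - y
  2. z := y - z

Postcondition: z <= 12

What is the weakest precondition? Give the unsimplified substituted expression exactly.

post: z <= 12
stmt 2: z := y - z  -- replace 1 occurrence(s) of z with (y - z)
  => ( y - z ) <= 12
stmt 1: y := 1 - y  -- replace 1 occurrence(s) of y with (1 - y)
  => ( ( 1 - y ) - z ) <= 12

Answer: ( ( 1 - y ) - z ) <= 12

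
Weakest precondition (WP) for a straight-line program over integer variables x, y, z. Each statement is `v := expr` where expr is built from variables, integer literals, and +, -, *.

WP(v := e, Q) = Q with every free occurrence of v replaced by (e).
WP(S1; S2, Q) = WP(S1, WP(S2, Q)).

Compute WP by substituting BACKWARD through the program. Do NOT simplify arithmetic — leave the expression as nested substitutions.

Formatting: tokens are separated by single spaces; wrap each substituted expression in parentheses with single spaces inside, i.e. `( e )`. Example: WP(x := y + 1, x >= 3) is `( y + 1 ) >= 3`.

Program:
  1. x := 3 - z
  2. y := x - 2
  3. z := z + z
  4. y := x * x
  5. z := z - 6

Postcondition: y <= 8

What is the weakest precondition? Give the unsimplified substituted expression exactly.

post: y <= 8
stmt 5: z := z - 6  -- replace 0 occurrence(s) of z with (z - 6)
  => y <= 8
stmt 4: y := x * x  -- replace 1 occurrence(s) of y with (x * x)
  => ( x * x ) <= 8
stmt 3: z := z + z  -- replace 0 occurrence(s) of z with (z + z)
  => ( x * x ) <= 8
stmt 2: y := x - 2  -- replace 0 occurrence(s) of y with (x - 2)
  => ( x * x ) <= 8
stmt 1: x := 3 - z  -- replace 2 occurrence(s) of x with (3 - z)
  => ( ( 3 - z ) * ( 3 - z ) ) <= 8

Answer: ( ( 3 - z ) * ( 3 - z ) ) <= 8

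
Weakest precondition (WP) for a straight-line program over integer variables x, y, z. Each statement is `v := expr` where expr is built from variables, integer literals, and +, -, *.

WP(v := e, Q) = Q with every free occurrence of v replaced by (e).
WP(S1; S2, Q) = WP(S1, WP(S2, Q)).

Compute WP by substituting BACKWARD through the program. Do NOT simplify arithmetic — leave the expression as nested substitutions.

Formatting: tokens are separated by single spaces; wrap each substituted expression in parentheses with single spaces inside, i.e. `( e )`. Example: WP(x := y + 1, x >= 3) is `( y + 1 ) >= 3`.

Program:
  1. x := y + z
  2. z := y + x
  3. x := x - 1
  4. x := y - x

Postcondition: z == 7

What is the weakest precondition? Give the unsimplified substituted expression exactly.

Answer: ( y + ( y + z ) ) == 7

Derivation:
post: z == 7
stmt 4: x := y - x  -- replace 0 occurrence(s) of x with (y - x)
  => z == 7
stmt 3: x := x - 1  -- replace 0 occurrence(s) of x with (x - 1)
  => z == 7
stmt 2: z := y + x  -- replace 1 occurrence(s) of z with (y + x)
  => ( y + x ) == 7
stmt 1: x := y + z  -- replace 1 occurrence(s) of x with (y + z)
  => ( y + ( y + z ) ) == 7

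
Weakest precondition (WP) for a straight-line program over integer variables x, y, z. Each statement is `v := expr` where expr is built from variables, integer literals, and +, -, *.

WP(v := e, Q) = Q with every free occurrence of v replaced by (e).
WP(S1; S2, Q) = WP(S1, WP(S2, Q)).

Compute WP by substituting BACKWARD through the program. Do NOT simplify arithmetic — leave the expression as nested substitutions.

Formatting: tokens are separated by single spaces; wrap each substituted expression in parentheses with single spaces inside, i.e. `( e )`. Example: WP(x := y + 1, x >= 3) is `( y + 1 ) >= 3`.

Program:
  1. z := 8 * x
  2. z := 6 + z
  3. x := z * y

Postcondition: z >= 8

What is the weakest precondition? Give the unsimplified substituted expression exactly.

Answer: ( 6 + ( 8 * x ) ) >= 8

Derivation:
post: z >= 8
stmt 3: x := z * y  -- replace 0 occurrence(s) of x with (z * y)
  => z >= 8
stmt 2: z := 6 + z  -- replace 1 occurrence(s) of z with (6 + z)
  => ( 6 + z ) >= 8
stmt 1: z := 8 * x  -- replace 1 occurrence(s) of z with (8 * x)
  => ( 6 + ( 8 * x ) ) >= 8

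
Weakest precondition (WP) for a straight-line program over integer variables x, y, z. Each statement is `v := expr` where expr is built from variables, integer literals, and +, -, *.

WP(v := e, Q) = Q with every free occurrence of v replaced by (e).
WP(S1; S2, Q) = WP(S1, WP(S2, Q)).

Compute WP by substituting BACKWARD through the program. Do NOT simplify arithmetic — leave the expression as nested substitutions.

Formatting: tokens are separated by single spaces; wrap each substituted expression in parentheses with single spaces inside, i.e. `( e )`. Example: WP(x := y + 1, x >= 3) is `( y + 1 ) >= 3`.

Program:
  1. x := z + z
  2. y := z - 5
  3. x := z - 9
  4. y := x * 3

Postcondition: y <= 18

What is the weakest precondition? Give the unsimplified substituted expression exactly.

Answer: ( ( z - 9 ) * 3 ) <= 18

Derivation:
post: y <= 18
stmt 4: y := x * 3  -- replace 1 occurrence(s) of y with (x * 3)
  => ( x * 3 ) <= 18
stmt 3: x := z - 9  -- replace 1 occurrence(s) of x with (z - 9)
  => ( ( z - 9 ) * 3 ) <= 18
stmt 2: y := z - 5  -- replace 0 occurrence(s) of y with (z - 5)
  => ( ( z - 9 ) * 3 ) <= 18
stmt 1: x := z + z  -- replace 0 occurrence(s) of x with (z + z)
  => ( ( z - 9 ) * 3 ) <= 18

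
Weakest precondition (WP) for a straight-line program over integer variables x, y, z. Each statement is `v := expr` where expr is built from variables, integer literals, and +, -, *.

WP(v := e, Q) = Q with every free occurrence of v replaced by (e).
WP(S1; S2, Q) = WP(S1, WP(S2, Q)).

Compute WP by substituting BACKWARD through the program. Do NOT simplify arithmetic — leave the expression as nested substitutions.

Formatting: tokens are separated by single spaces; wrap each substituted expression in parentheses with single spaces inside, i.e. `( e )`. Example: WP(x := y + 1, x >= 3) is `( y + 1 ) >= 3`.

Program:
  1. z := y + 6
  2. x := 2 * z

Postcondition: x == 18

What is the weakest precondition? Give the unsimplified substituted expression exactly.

Answer: ( 2 * ( y + 6 ) ) == 18

Derivation:
post: x == 18
stmt 2: x := 2 * z  -- replace 1 occurrence(s) of x with (2 * z)
  => ( 2 * z ) == 18
stmt 1: z := y + 6  -- replace 1 occurrence(s) of z with (y + 6)
  => ( 2 * ( y + 6 ) ) == 18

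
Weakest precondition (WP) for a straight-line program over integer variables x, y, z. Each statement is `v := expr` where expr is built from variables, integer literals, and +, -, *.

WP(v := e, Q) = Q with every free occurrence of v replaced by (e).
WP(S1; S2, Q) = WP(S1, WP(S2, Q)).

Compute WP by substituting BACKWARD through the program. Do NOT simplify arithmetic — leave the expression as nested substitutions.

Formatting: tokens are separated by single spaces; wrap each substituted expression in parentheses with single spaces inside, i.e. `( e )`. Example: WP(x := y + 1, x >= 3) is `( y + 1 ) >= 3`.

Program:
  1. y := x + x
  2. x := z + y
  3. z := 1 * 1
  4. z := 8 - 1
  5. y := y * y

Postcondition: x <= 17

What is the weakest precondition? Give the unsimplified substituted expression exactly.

Answer: ( z + ( x + x ) ) <= 17

Derivation:
post: x <= 17
stmt 5: y := y * y  -- replace 0 occurrence(s) of y with (y * y)
  => x <= 17
stmt 4: z := 8 - 1  -- replace 0 occurrence(s) of z with (8 - 1)
  => x <= 17
stmt 3: z := 1 * 1  -- replace 0 occurrence(s) of z with (1 * 1)
  => x <= 17
stmt 2: x := z + y  -- replace 1 occurrence(s) of x with (z + y)
  => ( z + y ) <= 17
stmt 1: y := x + x  -- replace 1 occurrence(s) of y with (x + x)
  => ( z + ( x + x ) ) <= 17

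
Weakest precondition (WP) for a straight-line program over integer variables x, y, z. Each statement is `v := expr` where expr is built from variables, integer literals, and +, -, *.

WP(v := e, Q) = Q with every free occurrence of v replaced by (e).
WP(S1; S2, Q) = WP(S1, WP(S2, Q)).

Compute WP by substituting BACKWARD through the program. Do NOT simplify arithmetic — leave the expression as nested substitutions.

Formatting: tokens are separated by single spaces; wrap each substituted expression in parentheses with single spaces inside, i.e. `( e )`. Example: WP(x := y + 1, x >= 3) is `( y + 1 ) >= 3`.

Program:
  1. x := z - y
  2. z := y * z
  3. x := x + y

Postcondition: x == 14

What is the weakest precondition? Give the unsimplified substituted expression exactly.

post: x == 14
stmt 3: x := x + y  -- replace 1 occurrence(s) of x with (x + y)
  => ( x + y ) == 14
stmt 2: z := y * z  -- replace 0 occurrence(s) of z with (y * z)
  => ( x + y ) == 14
stmt 1: x := z - y  -- replace 1 occurrence(s) of x with (z - y)
  => ( ( z - y ) + y ) == 14

Answer: ( ( z - y ) + y ) == 14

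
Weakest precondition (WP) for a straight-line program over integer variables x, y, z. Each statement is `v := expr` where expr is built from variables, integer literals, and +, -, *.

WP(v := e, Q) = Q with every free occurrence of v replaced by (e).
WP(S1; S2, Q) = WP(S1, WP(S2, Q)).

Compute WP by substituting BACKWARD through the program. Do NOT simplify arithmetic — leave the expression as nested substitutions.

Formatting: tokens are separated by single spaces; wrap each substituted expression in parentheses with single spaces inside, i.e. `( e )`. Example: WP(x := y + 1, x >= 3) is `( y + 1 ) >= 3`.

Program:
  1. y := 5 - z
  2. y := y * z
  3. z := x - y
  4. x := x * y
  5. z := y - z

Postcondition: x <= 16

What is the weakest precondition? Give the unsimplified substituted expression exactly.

post: x <= 16
stmt 5: z := y - z  -- replace 0 occurrence(s) of z with (y - z)
  => x <= 16
stmt 4: x := x * y  -- replace 1 occurrence(s) of x with (x * y)
  => ( x * y ) <= 16
stmt 3: z := x - y  -- replace 0 occurrence(s) of z with (x - y)
  => ( x * y ) <= 16
stmt 2: y := y * z  -- replace 1 occurrence(s) of y with (y * z)
  => ( x * ( y * z ) ) <= 16
stmt 1: y := 5 - z  -- replace 1 occurrence(s) of y with (5 - z)
  => ( x * ( ( 5 - z ) * z ) ) <= 16

Answer: ( x * ( ( 5 - z ) * z ) ) <= 16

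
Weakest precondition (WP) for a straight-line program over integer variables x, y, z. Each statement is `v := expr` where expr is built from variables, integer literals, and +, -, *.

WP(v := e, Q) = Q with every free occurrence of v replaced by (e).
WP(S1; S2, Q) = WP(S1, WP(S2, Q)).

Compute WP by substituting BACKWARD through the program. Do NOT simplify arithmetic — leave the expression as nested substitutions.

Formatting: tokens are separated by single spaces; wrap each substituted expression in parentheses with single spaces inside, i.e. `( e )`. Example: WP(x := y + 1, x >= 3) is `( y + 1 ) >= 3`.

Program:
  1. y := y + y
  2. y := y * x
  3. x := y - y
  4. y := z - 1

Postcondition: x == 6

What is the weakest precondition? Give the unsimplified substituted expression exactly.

post: x == 6
stmt 4: y := z - 1  -- replace 0 occurrence(s) of y with (z - 1)
  => x == 6
stmt 3: x := y - y  -- replace 1 occurrence(s) of x with (y - y)
  => ( y - y ) == 6
stmt 2: y := y * x  -- replace 2 occurrence(s) of y with (y * x)
  => ( ( y * x ) - ( y * x ) ) == 6
stmt 1: y := y + y  -- replace 2 occurrence(s) of y with (y + y)
  => ( ( ( y + y ) * x ) - ( ( y + y ) * x ) ) == 6

Answer: ( ( ( y + y ) * x ) - ( ( y + y ) * x ) ) == 6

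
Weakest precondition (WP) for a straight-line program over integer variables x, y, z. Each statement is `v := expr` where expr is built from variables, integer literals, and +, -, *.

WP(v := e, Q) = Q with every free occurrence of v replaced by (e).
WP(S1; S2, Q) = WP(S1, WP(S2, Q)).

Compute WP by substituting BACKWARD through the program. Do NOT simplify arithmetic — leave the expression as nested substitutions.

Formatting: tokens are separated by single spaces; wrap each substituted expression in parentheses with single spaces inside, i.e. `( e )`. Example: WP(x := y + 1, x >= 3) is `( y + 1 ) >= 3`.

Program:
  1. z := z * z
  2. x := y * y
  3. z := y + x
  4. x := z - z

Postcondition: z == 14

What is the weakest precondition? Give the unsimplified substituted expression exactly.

Answer: ( y + ( y * y ) ) == 14

Derivation:
post: z == 14
stmt 4: x := z - z  -- replace 0 occurrence(s) of x with (z - z)
  => z == 14
stmt 3: z := y + x  -- replace 1 occurrence(s) of z with (y + x)
  => ( y + x ) == 14
stmt 2: x := y * y  -- replace 1 occurrence(s) of x with (y * y)
  => ( y + ( y * y ) ) == 14
stmt 1: z := z * z  -- replace 0 occurrence(s) of z with (z * z)
  => ( y + ( y * y ) ) == 14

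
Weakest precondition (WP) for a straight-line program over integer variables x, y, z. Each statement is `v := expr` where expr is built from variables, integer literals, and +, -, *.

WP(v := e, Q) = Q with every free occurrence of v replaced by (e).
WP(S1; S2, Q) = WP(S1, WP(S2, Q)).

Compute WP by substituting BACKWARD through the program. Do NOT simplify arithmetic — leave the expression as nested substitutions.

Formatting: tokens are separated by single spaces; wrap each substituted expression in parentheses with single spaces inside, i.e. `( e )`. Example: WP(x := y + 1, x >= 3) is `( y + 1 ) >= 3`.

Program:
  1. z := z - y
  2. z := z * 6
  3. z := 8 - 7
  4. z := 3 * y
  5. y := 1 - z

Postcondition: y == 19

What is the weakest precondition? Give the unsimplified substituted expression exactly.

Answer: ( 1 - ( 3 * y ) ) == 19

Derivation:
post: y == 19
stmt 5: y := 1 - z  -- replace 1 occurrence(s) of y with (1 - z)
  => ( 1 - z ) == 19
stmt 4: z := 3 * y  -- replace 1 occurrence(s) of z with (3 * y)
  => ( 1 - ( 3 * y ) ) == 19
stmt 3: z := 8 - 7  -- replace 0 occurrence(s) of z with (8 - 7)
  => ( 1 - ( 3 * y ) ) == 19
stmt 2: z := z * 6  -- replace 0 occurrence(s) of z with (z * 6)
  => ( 1 - ( 3 * y ) ) == 19
stmt 1: z := z - y  -- replace 0 occurrence(s) of z with (z - y)
  => ( 1 - ( 3 * y ) ) == 19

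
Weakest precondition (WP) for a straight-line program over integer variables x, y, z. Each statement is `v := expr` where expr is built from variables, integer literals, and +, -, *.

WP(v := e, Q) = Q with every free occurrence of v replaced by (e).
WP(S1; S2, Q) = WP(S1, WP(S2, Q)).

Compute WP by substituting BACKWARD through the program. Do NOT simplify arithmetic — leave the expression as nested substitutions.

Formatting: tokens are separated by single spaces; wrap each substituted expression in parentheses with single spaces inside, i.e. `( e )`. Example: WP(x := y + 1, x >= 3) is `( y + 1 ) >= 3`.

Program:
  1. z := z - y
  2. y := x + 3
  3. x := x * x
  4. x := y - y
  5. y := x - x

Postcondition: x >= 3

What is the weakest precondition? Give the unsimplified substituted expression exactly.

Answer: ( ( x + 3 ) - ( x + 3 ) ) >= 3

Derivation:
post: x >= 3
stmt 5: y := x - x  -- replace 0 occurrence(s) of y with (x - x)
  => x >= 3
stmt 4: x := y - y  -- replace 1 occurrence(s) of x with (y - y)
  => ( y - y ) >= 3
stmt 3: x := x * x  -- replace 0 occurrence(s) of x with (x * x)
  => ( y - y ) >= 3
stmt 2: y := x + 3  -- replace 2 occurrence(s) of y with (x + 3)
  => ( ( x + 3 ) - ( x + 3 ) ) >= 3
stmt 1: z := z - y  -- replace 0 occurrence(s) of z with (z - y)
  => ( ( x + 3 ) - ( x + 3 ) ) >= 3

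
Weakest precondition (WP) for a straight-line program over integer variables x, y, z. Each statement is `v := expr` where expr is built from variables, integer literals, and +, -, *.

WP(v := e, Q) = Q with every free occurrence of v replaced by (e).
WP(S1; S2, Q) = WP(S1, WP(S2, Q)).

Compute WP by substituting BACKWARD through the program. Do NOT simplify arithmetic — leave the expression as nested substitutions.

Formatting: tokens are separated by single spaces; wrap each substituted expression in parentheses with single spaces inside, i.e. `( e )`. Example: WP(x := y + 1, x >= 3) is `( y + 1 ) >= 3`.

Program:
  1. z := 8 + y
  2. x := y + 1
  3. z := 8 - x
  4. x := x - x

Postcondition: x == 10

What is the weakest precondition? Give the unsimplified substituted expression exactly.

post: x == 10
stmt 4: x := x - x  -- replace 1 occurrence(s) of x with (x - x)
  => ( x - x ) == 10
stmt 3: z := 8 - x  -- replace 0 occurrence(s) of z with (8 - x)
  => ( x - x ) == 10
stmt 2: x := y + 1  -- replace 2 occurrence(s) of x with (y + 1)
  => ( ( y + 1 ) - ( y + 1 ) ) == 10
stmt 1: z := 8 + y  -- replace 0 occurrence(s) of z with (8 + y)
  => ( ( y + 1 ) - ( y + 1 ) ) == 10

Answer: ( ( y + 1 ) - ( y + 1 ) ) == 10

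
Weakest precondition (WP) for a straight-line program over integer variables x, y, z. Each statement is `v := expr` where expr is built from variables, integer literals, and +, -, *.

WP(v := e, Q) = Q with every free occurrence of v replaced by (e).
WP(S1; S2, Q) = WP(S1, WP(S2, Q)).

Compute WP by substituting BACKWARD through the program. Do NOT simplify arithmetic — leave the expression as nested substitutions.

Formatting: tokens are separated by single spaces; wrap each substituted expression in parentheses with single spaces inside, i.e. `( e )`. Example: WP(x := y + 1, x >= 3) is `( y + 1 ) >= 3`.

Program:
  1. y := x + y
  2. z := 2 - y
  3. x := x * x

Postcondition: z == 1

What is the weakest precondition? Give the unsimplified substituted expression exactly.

post: z == 1
stmt 3: x := x * x  -- replace 0 occurrence(s) of x with (x * x)
  => z == 1
stmt 2: z := 2 - y  -- replace 1 occurrence(s) of z with (2 - y)
  => ( 2 - y ) == 1
stmt 1: y := x + y  -- replace 1 occurrence(s) of y with (x + y)
  => ( 2 - ( x + y ) ) == 1

Answer: ( 2 - ( x + y ) ) == 1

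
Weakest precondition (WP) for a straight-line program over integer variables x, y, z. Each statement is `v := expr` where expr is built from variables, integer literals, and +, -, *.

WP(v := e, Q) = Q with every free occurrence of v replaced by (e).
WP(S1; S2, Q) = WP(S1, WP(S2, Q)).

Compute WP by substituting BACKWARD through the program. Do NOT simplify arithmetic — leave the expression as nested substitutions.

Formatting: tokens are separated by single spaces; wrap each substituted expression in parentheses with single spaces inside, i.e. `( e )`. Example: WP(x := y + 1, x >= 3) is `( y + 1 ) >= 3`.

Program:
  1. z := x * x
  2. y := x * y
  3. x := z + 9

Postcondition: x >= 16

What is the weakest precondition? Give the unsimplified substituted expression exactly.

Answer: ( ( x * x ) + 9 ) >= 16

Derivation:
post: x >= 16
stmt 3: x := z + 9  -- replace 1 occurrence(s) of x with (z + 9)
  => ( z + 9 ) >= 16
stmt 2: y := x * y  -- replace 0 occurrence(s) of y with (x * y)
  => ( z + 9 ) >= 16
stmt 1: z := x * x  -- replace 1 occurrence(s) of z with (x * x)
  => ( ( x * x ) + 9 ) >= 16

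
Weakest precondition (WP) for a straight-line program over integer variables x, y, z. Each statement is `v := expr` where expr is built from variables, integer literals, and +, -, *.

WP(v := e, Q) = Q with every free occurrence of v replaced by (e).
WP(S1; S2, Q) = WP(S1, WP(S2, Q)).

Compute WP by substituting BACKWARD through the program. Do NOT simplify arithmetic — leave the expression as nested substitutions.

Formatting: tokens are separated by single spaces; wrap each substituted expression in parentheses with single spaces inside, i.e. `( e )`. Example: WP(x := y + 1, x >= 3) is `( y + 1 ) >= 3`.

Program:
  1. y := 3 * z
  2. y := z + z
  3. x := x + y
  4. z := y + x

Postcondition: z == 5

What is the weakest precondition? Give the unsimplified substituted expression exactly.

post: z == 5
stmt 4: z := y + x  -- replace 1 occurrence(s) of z with (y + x)
  => ( y + x ) == 5
stmt 3: x := x + y  -- replace 1 occurrence(s) of x with (x + y)
  => ( y + ( x + y ) ) == 5
stmt 2: y := z + z  -- replace 2 occurrence(s) of y with (z + z)
  => ( ( z + z ) + ( x + ( z + z ) ) ) == 5
stmt 1: y := 3 * z  -- replace 0 occurrence(s) of y with (3 * z)
  => ( ( z + z ) + ( x + ( z + z ) ) ) == 5

Answer: ( ( z + z ) + ( x + ( z + z ) ) ) == 5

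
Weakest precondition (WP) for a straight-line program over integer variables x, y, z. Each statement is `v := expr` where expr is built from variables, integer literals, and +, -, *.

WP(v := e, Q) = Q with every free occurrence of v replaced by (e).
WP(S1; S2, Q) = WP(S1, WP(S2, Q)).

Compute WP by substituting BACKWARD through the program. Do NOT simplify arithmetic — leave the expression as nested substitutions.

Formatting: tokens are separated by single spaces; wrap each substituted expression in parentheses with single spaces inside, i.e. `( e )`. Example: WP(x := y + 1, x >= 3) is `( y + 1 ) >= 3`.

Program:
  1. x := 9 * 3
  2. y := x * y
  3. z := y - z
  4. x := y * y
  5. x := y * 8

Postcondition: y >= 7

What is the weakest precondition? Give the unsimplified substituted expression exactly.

post: y >= 7
stmt 5: x := y * 8  -- replace 0 occurrence(s) of x with (y * 8)
  => y >= 7
stmt 4: x := y * y  -- replace 0 occurrence(s) of x with (y * y)
  => y >= 7
stmt 3: z := y - z  -- replace 0 occurrence(s) of z with (y - z)
  => y >= 7
stmt 2: y := x * y  -- replace 1 occurrence(s) of y with (x * y)
  => ( x * y ) >= 7
stmt 1: x := 9 * 3  -- replace 1 occurrence(s) of x with (9 * 3)
  => ( ( 9 * 3 ) * y ) >= 7

Answer: ( ( 9 * 3 ) * y ) >= 7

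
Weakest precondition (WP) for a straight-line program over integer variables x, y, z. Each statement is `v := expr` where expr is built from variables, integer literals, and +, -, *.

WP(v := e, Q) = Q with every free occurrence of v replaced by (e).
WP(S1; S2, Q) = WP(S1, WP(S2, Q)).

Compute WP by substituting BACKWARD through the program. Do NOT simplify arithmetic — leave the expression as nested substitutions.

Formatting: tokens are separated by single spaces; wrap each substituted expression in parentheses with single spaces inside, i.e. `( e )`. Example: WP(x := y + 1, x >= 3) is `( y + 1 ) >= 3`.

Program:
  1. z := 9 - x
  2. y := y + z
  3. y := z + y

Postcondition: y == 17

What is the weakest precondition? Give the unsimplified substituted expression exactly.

post: y == 17
stmt 3: y := z + y  -- replace 1 occurrence(s) of y with (z + y)
  => ( z + y ) == 17
stmt 2: y := y + z  -- replace 1 occurrence(s) of y with (y + z)
  => ( z + ( y + z ) ) == 17
stmt 1: z := 9 - x  -- replace 2 occurrence(s) of z with (9 - x)
  => ( ( 9 - x ) + ( y + ( 9 - x ) ) ) == 17

Answer: ( ( 9 - x ) + ( y + ( 9 - x ) ) ) == 17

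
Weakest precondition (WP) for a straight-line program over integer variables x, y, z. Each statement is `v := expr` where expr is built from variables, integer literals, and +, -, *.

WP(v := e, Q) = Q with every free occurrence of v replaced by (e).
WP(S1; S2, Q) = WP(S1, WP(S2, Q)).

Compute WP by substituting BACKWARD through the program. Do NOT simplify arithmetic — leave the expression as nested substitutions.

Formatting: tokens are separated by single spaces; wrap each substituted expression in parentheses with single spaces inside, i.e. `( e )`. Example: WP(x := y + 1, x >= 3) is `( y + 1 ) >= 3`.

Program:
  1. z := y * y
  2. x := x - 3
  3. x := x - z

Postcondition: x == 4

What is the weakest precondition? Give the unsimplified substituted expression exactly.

post: x == 4
stmt 3: x := x - z  -- replace 1 occurrence(s) of x with (x - z)
  => ( x - z ) == 4
stmt 2: x := x - 3  -- replace 1 occurrence(s) of x with (x - 3)
  => ( ( x - 3 ) - z ) == 4
stmt 1: z := y * y  -- replace 1 occurrence(s) of z with (y * y)
  => ( ( x - 3 ) - ( y * y ) ) == 4

Answer: ( ( x - 3 ) - ( y * y ) ) == 4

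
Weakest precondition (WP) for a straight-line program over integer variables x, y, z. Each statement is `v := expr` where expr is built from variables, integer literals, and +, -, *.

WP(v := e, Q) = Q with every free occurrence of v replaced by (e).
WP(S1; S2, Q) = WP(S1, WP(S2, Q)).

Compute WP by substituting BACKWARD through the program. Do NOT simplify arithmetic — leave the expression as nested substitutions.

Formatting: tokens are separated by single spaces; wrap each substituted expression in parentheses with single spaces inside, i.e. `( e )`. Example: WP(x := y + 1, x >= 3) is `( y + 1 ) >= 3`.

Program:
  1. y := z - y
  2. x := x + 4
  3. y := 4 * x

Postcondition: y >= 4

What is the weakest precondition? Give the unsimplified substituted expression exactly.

post: y >= 4
stmt 3: y := 4 * x  -- replace 1 occurrence(s) of y with (4 * x)
  => ( 4 * x ) >= 4
stmt 2: x := x + 4  -- replace 1 occurrence(s) of x with (x + 4)
  => ( 4 * ( x + 4 ) ) >= 4
stmt 1: y := z - y  -- replace 0 occurrence(s) of y with (z - y)
  => ( 4 * ( x + 4 ) ) >= 4

Answer: ( 4 * ( x + 4 ) ) >= 4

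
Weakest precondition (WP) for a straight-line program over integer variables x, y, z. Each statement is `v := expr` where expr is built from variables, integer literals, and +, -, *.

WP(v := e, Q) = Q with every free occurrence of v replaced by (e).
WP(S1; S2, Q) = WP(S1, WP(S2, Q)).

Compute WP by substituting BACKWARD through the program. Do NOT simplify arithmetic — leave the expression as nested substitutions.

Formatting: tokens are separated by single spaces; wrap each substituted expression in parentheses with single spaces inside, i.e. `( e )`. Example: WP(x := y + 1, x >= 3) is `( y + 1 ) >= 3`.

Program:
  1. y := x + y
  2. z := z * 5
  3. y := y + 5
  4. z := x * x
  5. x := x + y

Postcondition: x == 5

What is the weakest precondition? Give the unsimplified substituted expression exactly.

post: x == 5
stmt 5: x := x + y  -- replace 1 occurrence(s) of x with (x + y)
  => ( x + y ) == 5
stmt 4: z := x * x  -- replace 0 occurrence(s) of z with (x * x)
  => ( x + y ) == 5
stmt 3: y := y + 5  -- replace 1 occurrence(s) of y with (y + 5)
  => ( x + ( y + 5 ) ) == 5
stmt 2: z := z * 5  -- replace 0 occurrence(s) of z with (z * 5)
  => ( x + ( y + 5 ) ) == 5
stmt 1: y := x + y  -- replace 1 occurrence(s) of y with (x + y)
  => ( x + ( ( x + y ) + 5 ) ) == 5

Answer: ( x + ( ( x + y ) + 5 ) ) == 5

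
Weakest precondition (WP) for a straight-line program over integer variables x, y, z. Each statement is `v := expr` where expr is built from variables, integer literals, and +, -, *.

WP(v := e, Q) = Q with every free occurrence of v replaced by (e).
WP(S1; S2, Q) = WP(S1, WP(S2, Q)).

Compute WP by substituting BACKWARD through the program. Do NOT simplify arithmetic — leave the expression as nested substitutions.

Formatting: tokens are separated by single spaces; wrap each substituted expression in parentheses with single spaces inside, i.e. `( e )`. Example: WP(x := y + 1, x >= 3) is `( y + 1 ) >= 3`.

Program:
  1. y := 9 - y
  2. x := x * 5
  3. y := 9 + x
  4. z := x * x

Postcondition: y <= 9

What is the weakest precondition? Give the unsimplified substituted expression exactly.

post: y <= 9
stmt 4: z := x * x  -- replace 0 occurrence(s) of z with (x * x)
  => y <= 9
stmt 3: y := 9 + x  -- replace 1 occurrence(s) of y with (9 + x)
  => ( 9 + x ) <= 9
stmt 2: x := x * 5  -- replace 1 occurrence(s) of x with (x * 5)
  => ( 9 + ( x * 5 ) ) <= 9
stmt 1: y := 9 - y  -- replace 0 occurrence(s) of y with (9 - y)
  => ( 9 + ( x * 5 ) ) <= 9

Answer: ( 9 + ( x * 5 ) ) <= 9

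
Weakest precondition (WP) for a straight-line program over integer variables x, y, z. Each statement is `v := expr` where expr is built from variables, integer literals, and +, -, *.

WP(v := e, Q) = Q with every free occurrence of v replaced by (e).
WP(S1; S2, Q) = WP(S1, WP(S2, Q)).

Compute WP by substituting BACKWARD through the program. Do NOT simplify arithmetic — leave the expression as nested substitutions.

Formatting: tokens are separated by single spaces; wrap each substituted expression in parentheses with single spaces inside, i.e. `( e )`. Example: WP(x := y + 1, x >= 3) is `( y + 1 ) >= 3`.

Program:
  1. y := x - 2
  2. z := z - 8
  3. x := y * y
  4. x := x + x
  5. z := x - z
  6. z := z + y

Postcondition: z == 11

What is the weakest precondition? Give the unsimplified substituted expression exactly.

Answer: ( ( ( ( ( x - 2 ) * ( x - 2 ) ) + ( ( x - 2 ) * ( x - 2 ) ) ) - ( z - 8 ) ) + ( x - 2 ) ) == 11

Derivation:
post: z == 11
stmt 6: z := z + y  -- replace 1 occurrence(s) of z with (z + y)
  => ( z + y ) == 11
stmt 5: z := x - z  -- replace 1 occurrence(s) of z with (x - z)
  => ( ( x - z ) + y ) == 11
stmt 4: x := x + x  -- replace 1 occurrence(s) of x with (x + x)
  => ( ( ( x + x ) - z ) + y ) == 11
stmt 3: x := y * y  -- replace 2 occurrence(s) of x with (y * y)
  => ( ( ( ( y * y ) + ( y * y ) ) - z ) + y ) == 11
stmt 2: z := z - 8  -- replace 1 occurrence(s) of z with (z - 8)
  => ( ( ( ( y * y ) + ( y * y ) ) - ( z - 8 ) ) + y ) == 11
stmt 1: y := x - 2  -- replace 5 occurrence(s) of y with (x - 2)
  => ( ( ( ( ( x - 2 ) * ( x - 2 ) ) + ( ( x - 2 ) * ( x - 2 ) ) ) - ( z - 8 ) ) + ( x - 2 ) ) == 11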